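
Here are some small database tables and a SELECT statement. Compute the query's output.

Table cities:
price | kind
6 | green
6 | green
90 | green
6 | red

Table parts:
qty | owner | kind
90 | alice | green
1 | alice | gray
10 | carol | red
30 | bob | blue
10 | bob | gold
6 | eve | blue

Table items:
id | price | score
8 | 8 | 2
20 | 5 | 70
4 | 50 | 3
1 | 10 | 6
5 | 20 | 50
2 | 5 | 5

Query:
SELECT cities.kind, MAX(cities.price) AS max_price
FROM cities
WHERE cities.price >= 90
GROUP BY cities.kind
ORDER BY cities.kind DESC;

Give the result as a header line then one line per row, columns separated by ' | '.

== RESULT ==
cities.kind | max_price
green | 90

Derivation:
After WHERE (1 rows):
cities.price | cities.kind
90 | green
After GROUP BY (1 rows):
cities.kind | max_price
green | 90
After ORDER BY (1 rows):
cities.kind | max_price
green | 90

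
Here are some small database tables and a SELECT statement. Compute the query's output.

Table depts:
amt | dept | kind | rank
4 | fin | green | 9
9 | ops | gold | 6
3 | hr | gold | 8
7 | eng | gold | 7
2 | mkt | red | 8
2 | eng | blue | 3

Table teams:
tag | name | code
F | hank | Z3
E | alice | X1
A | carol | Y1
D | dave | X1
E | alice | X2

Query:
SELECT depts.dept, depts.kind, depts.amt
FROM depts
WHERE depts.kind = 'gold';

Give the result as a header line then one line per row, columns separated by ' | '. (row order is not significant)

After WHERE (3 rows):
depts.amt | depts.dept | depts.kind | depts.rank
9 | ops | gold | 6
3 | hr | gold | 8
7 | eng | gold | 7
After SELECT (3 rows):
depts.dept | depts.kind | depts.amt
ops | gold | 9
hr | gold | 3
eng | gold | 7

== RESULT ==
depts.dept | depts.kind | depts.amt
ops | gold | 9
hr | gold | 3
eng | gold | 7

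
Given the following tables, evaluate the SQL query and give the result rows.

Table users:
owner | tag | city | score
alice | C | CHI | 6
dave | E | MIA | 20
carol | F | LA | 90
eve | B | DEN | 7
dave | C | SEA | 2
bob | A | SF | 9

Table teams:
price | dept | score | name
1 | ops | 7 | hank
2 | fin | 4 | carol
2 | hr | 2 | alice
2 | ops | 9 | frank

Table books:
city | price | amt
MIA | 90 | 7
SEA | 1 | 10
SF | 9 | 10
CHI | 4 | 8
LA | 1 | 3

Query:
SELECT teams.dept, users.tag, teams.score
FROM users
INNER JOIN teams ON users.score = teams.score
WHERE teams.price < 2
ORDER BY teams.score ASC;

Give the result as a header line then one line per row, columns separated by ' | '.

After JOIN teams (3 rows):
users.owner | users.tag | users.city | users.score | teams.price | teams.dept | teams.score | teams.name
eve | B | DEN | 7 | 1 | ops | 7 | hank
dave | C | SEA | 2 | 2 | hr | 2 | alice
bob | A | SF | 9 | 2 | ops | 9 | frank
After WHERE (1 rows):
users.owner | users.tag | users.city | users.score | teams.price | teams.dept | teams.score | teams.name
eve | B | DEN | 7 | 1 | ops | 7 | hank
After SELECT (1 rows):
teams.dept | users.tag | teams.score
ops | B | 7
After ORDER BY (1 rows):
teams.dept | users.tag | teams.score
ops | B | 7

== RESULT ==
teams.dept | users.tag | teams.score
ops | B | 7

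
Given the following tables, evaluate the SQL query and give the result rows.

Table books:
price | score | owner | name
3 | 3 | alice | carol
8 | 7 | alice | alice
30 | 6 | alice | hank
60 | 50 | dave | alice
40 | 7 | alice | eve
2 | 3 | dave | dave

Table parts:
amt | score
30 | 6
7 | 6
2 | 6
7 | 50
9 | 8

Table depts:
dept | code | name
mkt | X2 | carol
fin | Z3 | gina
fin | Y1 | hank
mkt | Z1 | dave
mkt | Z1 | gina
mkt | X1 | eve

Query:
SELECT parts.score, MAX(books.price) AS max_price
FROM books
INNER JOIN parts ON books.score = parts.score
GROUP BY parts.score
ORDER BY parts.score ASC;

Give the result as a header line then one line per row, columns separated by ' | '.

After JOIN parts (4 rows):
books.price | books.score | books.owner | books.name | parts.amt | parts.score
30 | 6 | alice | hank | 30 | 6
30 | 6 | alice | hank | 7 | 6
30 | 6 | alice | hank | 2 | 6
60 | 50 | dave | alice | 7 | 50
After GROUP BY (2 rows):
parts.score | max_price
6 | 30
50 | 60
After ORDER BY (2 rows):
parts.score | max_price
6 | 30
50 | 60

== RESULT ==
parts.score | max_price
6 | 30
50 | 60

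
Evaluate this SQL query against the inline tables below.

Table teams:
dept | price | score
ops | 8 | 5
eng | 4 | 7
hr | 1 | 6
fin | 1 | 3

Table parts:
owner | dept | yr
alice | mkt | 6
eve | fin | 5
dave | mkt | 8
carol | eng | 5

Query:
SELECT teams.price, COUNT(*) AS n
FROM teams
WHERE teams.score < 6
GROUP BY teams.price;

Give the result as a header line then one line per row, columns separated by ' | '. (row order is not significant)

After WHERE (2 rows):
teams.dept | teams.price | teams.score
ops | 8 | 5
fin | 1 | 3
After GROUP BY (2 rows):
teams.price | n
8 | 1
1 | 1

== RESULT ==
teams.price | n
8 | 1
1 | 1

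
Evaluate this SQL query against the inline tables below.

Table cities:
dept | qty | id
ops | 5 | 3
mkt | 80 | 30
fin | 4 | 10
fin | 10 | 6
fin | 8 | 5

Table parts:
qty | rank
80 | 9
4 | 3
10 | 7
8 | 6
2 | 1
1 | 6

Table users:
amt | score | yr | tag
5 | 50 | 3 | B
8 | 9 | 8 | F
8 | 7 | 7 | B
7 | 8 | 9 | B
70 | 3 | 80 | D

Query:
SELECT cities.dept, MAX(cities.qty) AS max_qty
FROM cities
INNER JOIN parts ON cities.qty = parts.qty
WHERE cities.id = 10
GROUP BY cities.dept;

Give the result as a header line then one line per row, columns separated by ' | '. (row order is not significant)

== RESULT ==
cities.dept | max_qty
fin | 4

Derivation:
After JOIN parts (4 rows):
cities.dept | cities.qty | cities.id | parts.qty | parts.rank
mkt | 80 | 30 | 80 | 9
fin | 4 | 10 | 4 | 3
fin | 10 | 6 | 10 | 7
fin | 8 | 5 | 8 | 6
After WHERE (1 rows):
cities.dept | cities.qty | cities.id | parts.qty | parts.rank
fin | 4 | 10 | 4 | 3
After GROUP BY (1 rows):
cities.dept | max_qty
fin | 4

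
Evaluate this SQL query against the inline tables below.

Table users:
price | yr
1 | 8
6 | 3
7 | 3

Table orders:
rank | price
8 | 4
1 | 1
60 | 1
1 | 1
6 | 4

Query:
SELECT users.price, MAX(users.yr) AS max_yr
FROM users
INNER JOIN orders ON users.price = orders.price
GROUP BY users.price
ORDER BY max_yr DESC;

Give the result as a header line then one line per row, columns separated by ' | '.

== RESULT ==
users.price | max_yr
1 | 8

Derivation:
After JOIN orders (3 rows):
users.price | users.yr | orders.rank | orders.price
1 | 8 | 1 | 1
1 | 8 | 60 | 1
1 | 8 | 1 | 1
After GROUP BY (1 rows):
users.price | max_yr
1 | 8
After ORDER BY (1 rows):
users.price | max_yr
1 | 8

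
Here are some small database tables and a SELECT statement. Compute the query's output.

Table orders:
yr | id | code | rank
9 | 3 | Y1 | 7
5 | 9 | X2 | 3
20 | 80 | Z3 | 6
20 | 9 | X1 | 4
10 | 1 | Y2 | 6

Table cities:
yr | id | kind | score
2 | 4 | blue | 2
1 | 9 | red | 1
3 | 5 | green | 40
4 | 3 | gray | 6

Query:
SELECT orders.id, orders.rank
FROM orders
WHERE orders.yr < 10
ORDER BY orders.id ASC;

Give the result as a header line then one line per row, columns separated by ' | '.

After WHERE (2 rows):
orders.yr | orders.id | orders.code | orders.rank
9 | 3 | Y1 | 7
5 | 9 | X2 | 3
After SELECT (2 rows):
orders.id | orders.rank
3 | 7
9 | 3
After ORDER BY (2 rows):
orders.id | orders.rank
3 | 7
9 | 3

== RESULT ==
orders.id | orders.rank
3 | 7
9 | 3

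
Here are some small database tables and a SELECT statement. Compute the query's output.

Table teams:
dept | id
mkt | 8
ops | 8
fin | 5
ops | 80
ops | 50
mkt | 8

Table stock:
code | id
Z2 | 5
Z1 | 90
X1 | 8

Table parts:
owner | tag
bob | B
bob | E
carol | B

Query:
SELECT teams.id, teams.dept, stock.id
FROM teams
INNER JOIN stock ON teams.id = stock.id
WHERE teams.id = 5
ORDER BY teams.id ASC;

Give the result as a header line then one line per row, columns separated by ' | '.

After JOIN stock (4 rows):
teams.dept | teams.id | stock.code | stock.id
mkt | 8 | X1 | 8
ops | 8 | X1 | 8
fin | 5 | Z2 | 5
mkt | 8 | X1 | 8
After WHERE (1 rows):
teams.dept | teams.id | stock.code | stock.id
fin | 5 | Z2 | 5
After SELECT (1 rows):
teams.id | teams.dept | stock.id
5 | fin | 5
After ORDER BY (1 rows):
teams.id | teams.dept | stock.id
5 | fin | 5

== RESULT ==
teams.id | teams.dept | stock.id
5 | fin | 5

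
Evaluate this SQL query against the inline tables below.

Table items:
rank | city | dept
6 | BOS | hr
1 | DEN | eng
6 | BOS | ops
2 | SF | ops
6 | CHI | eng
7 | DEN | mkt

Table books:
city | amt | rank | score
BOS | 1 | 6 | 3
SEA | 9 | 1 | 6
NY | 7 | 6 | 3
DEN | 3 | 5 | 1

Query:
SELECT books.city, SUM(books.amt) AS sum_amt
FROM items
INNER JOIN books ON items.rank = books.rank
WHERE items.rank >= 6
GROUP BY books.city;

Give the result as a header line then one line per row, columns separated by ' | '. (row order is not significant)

== RESULT ==
books.city | sum_amt
BOS | 3
NY | 21

Derivation:
After JOIN books (7 rows):
items.rank | items.city | items.dept | books.city | books.amt | books.rank | books.score
6 | BOS | hr | BOS | 1 | 6 | 3
6 | BOS | hr | NY | 7 | 6 | 3
1 | DEN | eng | SEA | 9 | 1 | 6
6 | BOS | ops | BOS | 1 | 6 | 3
6 | BOS | ops | NY | 7 | 6 | 3
6 | CHI | eng | BOS | 1 | 6 | 3
6 | CHI | eng | NY | 7 | 6 | 3
After WHERE (6 rows):
items.rank | items.city | items.dept | books.city | books.amt | books.rank | books.score
6 | BOS | hr | BOS | 1 | 6 | 3
6 | BOS | hr | NY | 7 | 6 | 3
6 | BOS | ops | BOS | 1 | 6 | 3
6 | BOS | ops | NY | 7 | 6 | 3
6 | CHI | eng | BOS | 1 | 6 | 3
6 | CHI | eng | NY | 7 | 6 | 3
After GROUP BY (2 rows):
books.city | sum_amt
BOS | 3
NY | 21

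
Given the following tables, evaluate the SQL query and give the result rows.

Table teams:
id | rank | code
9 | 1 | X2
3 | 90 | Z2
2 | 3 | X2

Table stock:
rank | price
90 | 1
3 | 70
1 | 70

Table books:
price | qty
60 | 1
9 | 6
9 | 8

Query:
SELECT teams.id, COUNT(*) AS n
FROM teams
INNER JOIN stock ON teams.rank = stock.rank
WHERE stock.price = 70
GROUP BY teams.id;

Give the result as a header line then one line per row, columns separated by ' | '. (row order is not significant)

After JOIN stock (3 rows):
teams.id | teams.rank | teams.code | stock.rank | stock.price
9 | 1 | X2 | 1 | 70
3 | 90 | Z2 | 90 | 1
2 | 3 | X2 | 3 | 70
After WHERE (2 rows):
teams.id | teams.rank | teams.code | stock.rank | stock.price
9 | 1 | X2 | 1 | 70
2 | 3 | X2 | 3 | 70
After GROUP BY (2 rows):
teams.id | n
9 | 1
2 | 1

== RESULT ==
teams.id | n
9 | 1
2 | 1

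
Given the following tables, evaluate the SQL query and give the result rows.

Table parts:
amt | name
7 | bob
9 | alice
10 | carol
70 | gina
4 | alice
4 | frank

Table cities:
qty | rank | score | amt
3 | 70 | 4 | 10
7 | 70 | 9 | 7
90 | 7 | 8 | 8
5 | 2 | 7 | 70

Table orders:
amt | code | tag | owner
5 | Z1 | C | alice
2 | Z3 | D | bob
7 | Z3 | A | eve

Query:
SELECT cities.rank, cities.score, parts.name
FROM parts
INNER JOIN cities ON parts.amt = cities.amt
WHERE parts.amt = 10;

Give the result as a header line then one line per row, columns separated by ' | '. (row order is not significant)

After JOIN cities (3 rows):
parts.amt | parts.name | cities.qty | cities.rank | cities.score | cities.amt
7 | bob | 7 | 70 | 9 | 7
10 | carol | 3 | 70 | 4 | 10
70 | gina | 5 | 2 | 7 | 70
After WHERE (1 rows):
parts.amt | parts.name | cities.qty | cities.rank | cities.score | cities.amt
10 | carol | 3 | 70 | 4 | 10
After SELECT (1 rows):
cities.rank | cities.score | parts.name
70 | 4 | carol

== RESULT ==
cities.rank | cities.score | parts.name
70 | 4 | carol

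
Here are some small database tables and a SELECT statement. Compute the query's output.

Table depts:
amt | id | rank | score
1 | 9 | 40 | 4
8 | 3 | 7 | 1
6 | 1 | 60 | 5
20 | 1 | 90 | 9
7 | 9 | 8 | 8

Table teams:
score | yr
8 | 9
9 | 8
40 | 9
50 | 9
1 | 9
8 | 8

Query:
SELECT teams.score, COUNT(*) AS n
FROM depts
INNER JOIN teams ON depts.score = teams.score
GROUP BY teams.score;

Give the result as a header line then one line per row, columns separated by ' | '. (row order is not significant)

== RESULT ==
teams.score | n
1 | 1
9 | 1
8 | 2

Derivation:
After JOIN teams (4 rows):
depts.amt | depts.id | depts.rank | depts.score | teams.score | teams.yr
8 | 3 | 7 | 1 | 1 | 9
20 | 1 | 90 | 9 | 9 | 8
7 | 9 | 8 | 8 | 8 | 9
7 | 9 | 8 | 8 | 8 | 8
After GROUP BY (3 rows):
teams.score | n
1 | 1
9 | 1
8 | 2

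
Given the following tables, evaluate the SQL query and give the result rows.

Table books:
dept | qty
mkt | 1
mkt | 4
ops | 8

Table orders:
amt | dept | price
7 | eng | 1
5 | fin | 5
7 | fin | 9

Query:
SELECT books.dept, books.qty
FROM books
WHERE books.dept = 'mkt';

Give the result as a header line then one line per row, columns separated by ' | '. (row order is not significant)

== RESULT ==
books.dept | books.qty
mkt | 1
mkt | 4

Derivation:
After WHERE (2 rows):
books.dept | books.qty
mkt | 1
mkt | 4
After SELECT (2 rows):
books.dept | books.qty
mkt | 1
mkt | 4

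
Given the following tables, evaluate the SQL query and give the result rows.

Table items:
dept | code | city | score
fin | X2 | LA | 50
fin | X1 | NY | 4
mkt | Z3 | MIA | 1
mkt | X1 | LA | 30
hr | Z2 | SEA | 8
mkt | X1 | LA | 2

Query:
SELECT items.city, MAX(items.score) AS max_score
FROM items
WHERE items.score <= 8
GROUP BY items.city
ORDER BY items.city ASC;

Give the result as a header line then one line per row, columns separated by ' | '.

After WHERE (4 rows):
items.dept | items.code | items.city | items.score
fin | X1 | NY | 4
mkt | Z3 | MIA | 1
hr | Z2 | SEA | 8
mkt | X1 | LA | 2
After GROUP BY (4 rows):
items.city | max_score
NY | 4
MIA | 1
SEA | 8
LA | 2
After ORDER BY (4 rows):
items.city | max_score
LA | 2
MIA | 1
NY | 4
SEA | 8

== RESULT ==
items.city | max_score
LA | 2
MIA | 1
NY | 4
SEA | 8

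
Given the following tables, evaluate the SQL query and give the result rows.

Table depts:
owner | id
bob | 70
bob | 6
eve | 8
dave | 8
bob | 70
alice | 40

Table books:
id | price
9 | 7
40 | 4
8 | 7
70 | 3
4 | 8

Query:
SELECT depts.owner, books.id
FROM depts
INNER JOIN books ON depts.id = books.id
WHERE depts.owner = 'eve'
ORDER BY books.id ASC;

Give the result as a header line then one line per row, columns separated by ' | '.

== RESULT ==
depts.owner | books.id
eve | 8

Derivation:
After JOIN books (5 rows):
depts.owner | depts.id | books.id | books.price
bob | 70 | 70 | 3
eve | 8 | 8 | 7
dave | 8 | 8 | 7
bob | 70 | 70 | 3
alice | 40 | 40 | 4
After WHERE (1 rows):
depts.owner | depts.id | books.id | books.price
eve | 8 | 8 | 7
After SELECT (1 rows):
depts.owner | books.id
eve | 8
After ORDER BY (1 rows):
depts.owner | books.id
eve | 8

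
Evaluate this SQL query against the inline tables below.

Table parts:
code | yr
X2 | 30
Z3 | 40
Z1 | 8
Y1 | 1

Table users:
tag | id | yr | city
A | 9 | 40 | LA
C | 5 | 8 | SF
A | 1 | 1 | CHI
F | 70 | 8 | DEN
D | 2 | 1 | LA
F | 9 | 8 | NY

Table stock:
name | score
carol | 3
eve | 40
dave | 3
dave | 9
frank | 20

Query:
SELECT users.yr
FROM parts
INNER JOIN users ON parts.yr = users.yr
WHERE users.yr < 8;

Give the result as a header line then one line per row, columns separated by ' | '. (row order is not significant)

== RESULT ==
users.yr
1
1

Derivation:
After JOIN users (6 rows):
parts.code | parts.yr | users.tag | users.id | users.yr | users.city
Z3 | 40 | A | 9 | 40 | LA
Z1 | 8 | C | 5 | 8 | SF
Z1 | 8 | F | 70 | 8 | DEN
Z1 | 8 | F | 9 | 8 | NY
Y1 | 1 | A | 1 | 1 | CHI
Y1 | 1 | D | 2 | 1 | LA
After WHERE (2 rows):
parts.code | parts.yr | users.tag | users.id | users.yr | users.city
Y1 | 1 | A | 1 | 1 | CHI
Y1 | 1 | D | 2 | 1 | LA
After SELECT (2 rows):
users.yr
1
1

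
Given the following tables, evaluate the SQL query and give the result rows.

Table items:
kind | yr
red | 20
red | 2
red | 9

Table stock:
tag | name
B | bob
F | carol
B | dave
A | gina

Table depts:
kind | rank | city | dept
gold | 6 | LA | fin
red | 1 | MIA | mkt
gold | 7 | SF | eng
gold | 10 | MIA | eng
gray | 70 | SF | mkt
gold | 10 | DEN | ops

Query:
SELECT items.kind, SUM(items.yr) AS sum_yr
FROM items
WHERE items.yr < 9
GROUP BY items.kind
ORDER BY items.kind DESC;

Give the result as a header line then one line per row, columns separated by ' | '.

== RESULT ==
items.kind | sum_yr
red | 2

Derivation:
After WHERE (1 rows):
items.kind | items.yr
red | 2
After GROUP BY (1 rows):
items.kind | sum_yr
red | 2
After ORDER BY (1 rows):
items.kind | sum_yr
red | 2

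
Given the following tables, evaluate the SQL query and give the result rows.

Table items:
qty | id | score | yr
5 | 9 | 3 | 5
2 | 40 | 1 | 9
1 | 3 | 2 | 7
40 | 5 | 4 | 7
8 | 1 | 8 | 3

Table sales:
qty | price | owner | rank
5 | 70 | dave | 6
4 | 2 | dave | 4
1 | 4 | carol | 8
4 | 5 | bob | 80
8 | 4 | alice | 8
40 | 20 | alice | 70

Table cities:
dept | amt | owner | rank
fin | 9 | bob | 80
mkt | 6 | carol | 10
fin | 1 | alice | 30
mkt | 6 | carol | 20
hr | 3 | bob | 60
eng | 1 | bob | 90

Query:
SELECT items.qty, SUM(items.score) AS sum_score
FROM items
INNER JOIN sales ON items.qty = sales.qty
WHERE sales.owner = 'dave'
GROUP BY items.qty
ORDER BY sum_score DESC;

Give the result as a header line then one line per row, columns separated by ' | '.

After JOIN sales (4 rows):
items.qty | items.id | items.score | items.yr | sales.qty | sales.price | sales.owner | sales.rank
5 | 9 | 3 | 5 | 5 | 70 | dave | 6
1 | 3 | 2 | 7 | 1 | 4 | carol | 8
40 | 5 | 4 | 7 | 40 | 20 | alice | 70
8 | 1 | 8 | 3 | 8 | 4 | alice | 8
After WHERE (1 rows):
items.qty | items.id | items.score | items.yr | sales.qty | sales.price | sales.owner | sales.rank
5 | 9 | 3 | 5 | 5 | 70 | dave | 6
After GROUP BY (1 rows):
items.qty | sum_score
5 | 3
After ORDER BY (1 rows):
items.qty | sum_score
5 | 3

== RESULT ==
items.qty | sum_score
5 | 3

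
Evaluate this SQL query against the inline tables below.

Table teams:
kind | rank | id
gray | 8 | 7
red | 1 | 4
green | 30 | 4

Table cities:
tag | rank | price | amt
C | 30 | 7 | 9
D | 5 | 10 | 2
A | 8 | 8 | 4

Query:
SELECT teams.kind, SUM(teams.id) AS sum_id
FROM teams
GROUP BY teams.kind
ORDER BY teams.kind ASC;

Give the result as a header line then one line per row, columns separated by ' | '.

After GROUP BY (3 rows):
teams.kind | sum_id
gray | 7
red | 4
green | 4
After ORDER BY (3 rows):
teams.kind | sum_id
gray | 7
green | 4
red | 4

== RESULT ==
teams.kind | sum_id
gray | 7
green | 4
red | 4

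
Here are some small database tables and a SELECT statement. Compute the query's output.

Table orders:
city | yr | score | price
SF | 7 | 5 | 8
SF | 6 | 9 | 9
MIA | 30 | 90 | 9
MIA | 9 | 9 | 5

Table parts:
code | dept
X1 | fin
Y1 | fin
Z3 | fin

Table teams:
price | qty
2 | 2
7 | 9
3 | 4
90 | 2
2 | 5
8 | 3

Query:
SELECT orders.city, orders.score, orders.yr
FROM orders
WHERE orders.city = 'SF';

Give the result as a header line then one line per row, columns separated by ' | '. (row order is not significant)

== RESULT ==
orders.city | orders.score | orders.yr
SF | 5 | 7
SF | 9 | 6

Derivation:
After WHERE (2 rows):
orders.city | orders.yr | orders.score | orders.price
SF | 7 | 5 | 8
SF | 6 | 9 | 9
After SELECT (2 rows):
orders.city | orders.score | orders.yr
SF | 5 | 7
SF | 9 | 6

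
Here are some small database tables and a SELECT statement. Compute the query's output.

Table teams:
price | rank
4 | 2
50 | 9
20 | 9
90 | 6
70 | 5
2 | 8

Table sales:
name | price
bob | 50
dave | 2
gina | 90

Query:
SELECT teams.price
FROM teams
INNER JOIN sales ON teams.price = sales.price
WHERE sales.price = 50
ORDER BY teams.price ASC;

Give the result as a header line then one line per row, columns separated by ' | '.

After JOIN sales (3 rows):
teams.price | teams.rank | sales.name | sales.price
50 | 9 | bob | 50
90 | 6 | gina | 90
2 | 8 | dave | 2
After WHERE (1 rows):
teams.price | teams.rank | sales.name | sales.price
50 | 9 | bob | 50
After SELECT (1 rows):
teams.price
50
After ORDER BY (1 rows):
teams.price
50

== RESULT ==
teams.price
50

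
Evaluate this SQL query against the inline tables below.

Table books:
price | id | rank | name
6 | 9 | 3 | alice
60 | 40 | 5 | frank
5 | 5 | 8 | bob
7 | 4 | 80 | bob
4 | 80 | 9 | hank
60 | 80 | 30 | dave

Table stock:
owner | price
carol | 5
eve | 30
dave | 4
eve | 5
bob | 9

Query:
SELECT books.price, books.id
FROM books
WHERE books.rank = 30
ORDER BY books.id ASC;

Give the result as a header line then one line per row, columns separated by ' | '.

After WHERE (1 rows):
books.price | books.id | books.rank | books.name
60 | 80 | 30 | dave
After SELECT (1 rows):
books.price | books.id
60 | 80
After ORDER BY (1 rows):
books.price | books.id
60 | 80

== RESULT ==
books.price | books.id
60 | 80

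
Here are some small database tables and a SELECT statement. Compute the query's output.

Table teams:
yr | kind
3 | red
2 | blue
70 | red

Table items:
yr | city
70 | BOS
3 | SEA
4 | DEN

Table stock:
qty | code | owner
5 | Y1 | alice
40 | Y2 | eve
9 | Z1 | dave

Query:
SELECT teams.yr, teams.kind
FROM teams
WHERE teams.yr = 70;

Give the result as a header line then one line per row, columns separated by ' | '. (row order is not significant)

== RESULT ==
teams.yr | teams.kind
70 | red

Derivation:
After WHERE (1 rows):
teams.yr | teams.kind
70 | red
After SELECT (1 rows):
teams.yr | teams.kind
70 | red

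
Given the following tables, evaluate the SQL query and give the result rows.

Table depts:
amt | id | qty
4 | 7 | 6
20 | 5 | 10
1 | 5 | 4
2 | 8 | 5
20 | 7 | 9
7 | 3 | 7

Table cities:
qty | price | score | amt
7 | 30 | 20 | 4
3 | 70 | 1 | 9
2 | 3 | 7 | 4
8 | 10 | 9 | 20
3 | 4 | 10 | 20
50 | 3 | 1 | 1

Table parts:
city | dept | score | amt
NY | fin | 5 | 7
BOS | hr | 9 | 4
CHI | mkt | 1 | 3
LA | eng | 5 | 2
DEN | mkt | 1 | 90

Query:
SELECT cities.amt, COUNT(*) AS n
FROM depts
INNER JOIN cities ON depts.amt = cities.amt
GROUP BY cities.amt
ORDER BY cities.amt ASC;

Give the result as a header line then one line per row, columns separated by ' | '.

After JOIN cities (7 rows):
depts.amt | depts.id | depts.qty | cities.qty | cities.price | cities.score | cities.amt
4 | 7 | 6 | 7 | 30 | 20 | 4
4 | 7 | 6 | 2 | 3 | 7 | 4
20 | 5 | 10 | 8 | 10 | 9 | 20
20 | 5 | 10 | 3 | 4 | 10 | 20
1 | 5 | 4 | 50 | 3 | 1 | 1
20 | 7 | 9 | 8 | 10 | 9 | 20
20 | 7 | 9 | 3 | 4 | 10 | 20
After GROUP BY (3 rows):
cities.amt | n
4 | 2
20 | 4
1 | 1
After ORDER BY (3 rows):
cities.amt | n
1 | 1
4 | 2
20 | 4

== RESULT ==
cities.amt | n
1 | 1
4 | 2
20 | 4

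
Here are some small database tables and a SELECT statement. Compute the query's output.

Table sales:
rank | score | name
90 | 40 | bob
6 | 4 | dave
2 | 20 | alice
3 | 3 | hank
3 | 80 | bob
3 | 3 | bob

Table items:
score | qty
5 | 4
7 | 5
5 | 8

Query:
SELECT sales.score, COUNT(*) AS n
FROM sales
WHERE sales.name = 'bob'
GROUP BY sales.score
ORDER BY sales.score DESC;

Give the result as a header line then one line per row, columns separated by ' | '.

After WHERE (3 rows):
sales.rank | sales.score | sales.name
90 | 40 | bob
3 | 80 | bob
3 | 3 | bob
After GROUP BY (3 rows):
sales.score | n
40 | 1
80 | 1
3 | 1
After ORDER BY (3 rows):
sales.score | n
80 | 1
40 | 1
3 | 1

== RESULT ==
sales.score | n
80 | 1
40 | 1
3 | 1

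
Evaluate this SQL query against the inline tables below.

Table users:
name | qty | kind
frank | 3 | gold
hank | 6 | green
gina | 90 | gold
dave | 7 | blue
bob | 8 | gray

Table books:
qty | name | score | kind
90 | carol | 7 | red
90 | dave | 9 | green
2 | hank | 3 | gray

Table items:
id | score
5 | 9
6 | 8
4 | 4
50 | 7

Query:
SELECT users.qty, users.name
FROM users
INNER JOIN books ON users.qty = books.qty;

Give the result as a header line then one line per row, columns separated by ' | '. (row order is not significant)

After JOIN books (2 rows):
users.name | users.qty | users.kind | books.qty | books.name | books.score | books.kind
gina | 90 | gold | 90 | carol | 7 | red
gina | 90 | gold | 90 | dave | 9 | green
After SELECT (2 rows):
users.qty | users.name
90 | gina
90 | gina

== RESULT ==
users.qty | users.name
90 | gina
90 | gina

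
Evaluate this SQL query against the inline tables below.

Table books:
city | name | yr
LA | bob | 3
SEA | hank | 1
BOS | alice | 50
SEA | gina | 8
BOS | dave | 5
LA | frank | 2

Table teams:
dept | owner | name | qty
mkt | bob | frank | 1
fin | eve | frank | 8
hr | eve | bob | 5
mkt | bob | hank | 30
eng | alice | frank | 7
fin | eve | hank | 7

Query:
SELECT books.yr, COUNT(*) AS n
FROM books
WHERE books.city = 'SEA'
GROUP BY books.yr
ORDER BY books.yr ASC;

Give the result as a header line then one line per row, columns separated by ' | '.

After WHERE (2 rows):
books.city | books.name | books.yr
SEA | hank | 1
SEA | gina | 8
After GROUP BY (2 rows):
books.yr | n
1 | 1
8 | 1
After ORDER BY (2 rows):
books.yr | n
1 | 1
8 | 1

== RESULT ==
books.yr | n
1 | 1
8 | 1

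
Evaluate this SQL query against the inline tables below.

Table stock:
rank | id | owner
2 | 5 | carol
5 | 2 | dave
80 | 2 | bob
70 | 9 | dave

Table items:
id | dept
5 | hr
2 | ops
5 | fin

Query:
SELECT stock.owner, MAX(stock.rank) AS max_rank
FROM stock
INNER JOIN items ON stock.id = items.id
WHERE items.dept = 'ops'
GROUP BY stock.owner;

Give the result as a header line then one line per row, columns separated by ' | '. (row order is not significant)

After JOIN items (4 rows):
stock.rank | stock.id | stock.owner | items.id | items.dept
2 | 5 | carol | 5 | hr
2 | 5 | carol | 5 | fin
5 | 2 | dave | 2 | ops
80 | 2 | bob | 2 | ops
After WHERE (2 rows):
stock.rank | stock.id | stock.owner | items.id | items.dept
5 | 2 | dave | 2 | ops
80 | 2 | bob | 2 | ops
After GROUP BY (2 rows):
stock.owner | max_rank
dave | 5
bob | 80

== RESULT ==
stock.owner | max_rank
dave | 5
bob | 80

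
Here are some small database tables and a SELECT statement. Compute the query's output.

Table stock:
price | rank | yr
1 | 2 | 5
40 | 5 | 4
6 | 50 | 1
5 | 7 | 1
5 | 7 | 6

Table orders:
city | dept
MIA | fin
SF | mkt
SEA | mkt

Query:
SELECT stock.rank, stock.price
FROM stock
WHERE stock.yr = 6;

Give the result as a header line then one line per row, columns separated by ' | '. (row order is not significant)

== RESULT ==
stock.rank | stock.price
7 | 5

Derivation:
After WHERE (1 rows):
stock.price | stock.rank | stock.yr
5 | 7 | 6
After SELECT (1 rows):
stock.rank | stock.price
7 | 5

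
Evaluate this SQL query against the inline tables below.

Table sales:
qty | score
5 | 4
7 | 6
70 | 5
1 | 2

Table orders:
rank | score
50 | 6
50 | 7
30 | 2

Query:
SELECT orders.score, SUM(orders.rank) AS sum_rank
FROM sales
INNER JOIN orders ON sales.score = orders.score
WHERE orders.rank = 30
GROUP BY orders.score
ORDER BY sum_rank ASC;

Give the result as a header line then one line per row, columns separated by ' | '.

After JOIN orders (2 rows):
sales.qty | sales.score | orders.rank | orders.score
7 | 6 | 50 | 6
1 | 2 | 30 | 2
After WHERE (1 rows):
sales.qty | sales.score | orders.rank | orders.score
1 | 2 | 30 | 2
After GROUP BY (1 rows):
orders.score | sum_rank
2 | 30
After ORDER BY (1 rows):
orders.score | sum_rank
2 | 30

== RESULT ==
orders.score | sum_rank
2 | 30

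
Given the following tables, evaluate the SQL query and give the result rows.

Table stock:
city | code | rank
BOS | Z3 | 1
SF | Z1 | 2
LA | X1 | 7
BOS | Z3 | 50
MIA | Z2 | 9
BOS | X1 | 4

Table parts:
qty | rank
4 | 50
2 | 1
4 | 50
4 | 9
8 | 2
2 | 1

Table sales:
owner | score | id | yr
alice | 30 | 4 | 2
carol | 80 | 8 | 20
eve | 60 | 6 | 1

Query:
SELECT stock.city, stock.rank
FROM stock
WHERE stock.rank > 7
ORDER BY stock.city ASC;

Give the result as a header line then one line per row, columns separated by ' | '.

== RESULT ==
stock.city | stock.rank
BOS | 50
MIA | 9

Derivation:
After WHERE (2 rows):
stock.city | stock.code | stock.rank
BOS | Z3 | 50
MIA | Z2 | 9
After SELECT (2 rows):
stock.city | stock.rank
BOS | 50
MIA | 9
After ORDER BY (2 rows):
stock.city | stock.rank
BOS | 50
MIA | 9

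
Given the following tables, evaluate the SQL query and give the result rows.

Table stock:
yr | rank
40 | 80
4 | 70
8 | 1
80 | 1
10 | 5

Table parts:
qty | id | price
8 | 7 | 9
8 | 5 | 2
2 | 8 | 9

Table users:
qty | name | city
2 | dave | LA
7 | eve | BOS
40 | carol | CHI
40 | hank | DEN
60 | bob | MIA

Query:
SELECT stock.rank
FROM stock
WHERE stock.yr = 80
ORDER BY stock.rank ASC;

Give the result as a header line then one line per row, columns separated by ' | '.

After WHERE (1 rows):
stock.yr | stock.rank
80 | 1
After SELECT (1 rows):
stock.rank
1
After ORDER BY (1 rows):
stock.rank
1

== RESULT ==
stock.rank
1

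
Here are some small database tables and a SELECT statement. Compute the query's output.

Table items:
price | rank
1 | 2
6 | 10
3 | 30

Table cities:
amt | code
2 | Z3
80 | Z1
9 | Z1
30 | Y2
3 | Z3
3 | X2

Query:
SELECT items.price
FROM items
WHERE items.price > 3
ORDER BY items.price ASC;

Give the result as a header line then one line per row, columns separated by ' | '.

== RESULT ==
items.price
6

Derivation:
After WHERE (1 rows):
items.price | items.rank
6 | 10
After SELECT (1 rows):
items.price
6
After ORDER BY (1 rows):
items.price
6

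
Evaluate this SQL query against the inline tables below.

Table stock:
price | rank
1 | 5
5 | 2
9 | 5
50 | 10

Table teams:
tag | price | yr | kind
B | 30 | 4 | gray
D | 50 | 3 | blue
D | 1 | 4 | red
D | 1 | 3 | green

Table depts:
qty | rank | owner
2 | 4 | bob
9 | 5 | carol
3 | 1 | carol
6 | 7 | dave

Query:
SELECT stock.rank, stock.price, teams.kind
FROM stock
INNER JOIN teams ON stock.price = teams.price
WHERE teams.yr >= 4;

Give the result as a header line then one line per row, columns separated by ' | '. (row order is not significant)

== RESULT ==
stock.rank | stock.price | teams.kind
5 | 1 | red

Derivation:
After JOIN teams (3 rows):
stock.price | stock.rank | teams.tag | teams.price | teams.yr | teams.kind
1 | 5 | D | 1 | 4 | red
1 | 5 | D | 1 | 3 | green
50 | 10 | D | 50 | 3 | blue
After WHERE (1 rows):
stock.price | stock.rank | teams.tag | teams.price | teams.yr | teams.kind
1 | 5 | D | 1 | 4 | red
After SELECT (1 rows):
stock.rank | stock.price | teams.kind
5 | 1 | red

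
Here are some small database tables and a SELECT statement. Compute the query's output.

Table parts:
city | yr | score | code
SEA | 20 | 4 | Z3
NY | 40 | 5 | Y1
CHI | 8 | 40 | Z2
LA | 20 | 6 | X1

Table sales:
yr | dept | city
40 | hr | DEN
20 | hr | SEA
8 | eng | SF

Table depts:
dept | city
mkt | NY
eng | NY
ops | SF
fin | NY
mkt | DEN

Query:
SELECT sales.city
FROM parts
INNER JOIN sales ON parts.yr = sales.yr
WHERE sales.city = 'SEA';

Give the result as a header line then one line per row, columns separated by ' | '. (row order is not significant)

== RESULT ==
sales.city
SEA
SEA

Derivation:
After JOIN sales (4 rows):
parts.city | parts.yr | parts.score | parts.code | sales.yr | sales.dept | sales.city
SEA | 20 | 4 | Z3 | 20 | hr | SEA
NY | 40 | 5 | Y1 | 40 | hr | DEN
CHI | 8 | 40 | Z2 | 8 | eng | SF
LA | 20 | 6 | X1 | 20 | hr | SEA
After WHERE (2 rows):
parts.city | parts.yr | parts.score | parts.code | sales.yr | sales.dept | sales.city
SEA | 20 | 4 | Z3 | 20 | hr | SEA
LA | 20 | 6 | X1 | 20 | hr | SEA
After SELECT (2 rows):
sales.city
SEA
SEA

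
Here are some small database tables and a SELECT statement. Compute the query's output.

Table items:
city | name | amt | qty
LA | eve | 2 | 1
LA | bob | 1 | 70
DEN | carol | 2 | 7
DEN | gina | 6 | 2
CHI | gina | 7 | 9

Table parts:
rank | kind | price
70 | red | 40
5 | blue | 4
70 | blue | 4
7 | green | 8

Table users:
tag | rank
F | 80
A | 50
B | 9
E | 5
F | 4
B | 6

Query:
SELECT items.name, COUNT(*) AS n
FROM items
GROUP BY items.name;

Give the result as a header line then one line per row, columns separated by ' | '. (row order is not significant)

== RESULT ==
items.name | n
eve | 1
bob | 1
carol | 1
gina | 2

Derivation:
After GROUP BY (4 rows):
items.name | n
eve | 1
bob | 1
carol | 1
gina | 2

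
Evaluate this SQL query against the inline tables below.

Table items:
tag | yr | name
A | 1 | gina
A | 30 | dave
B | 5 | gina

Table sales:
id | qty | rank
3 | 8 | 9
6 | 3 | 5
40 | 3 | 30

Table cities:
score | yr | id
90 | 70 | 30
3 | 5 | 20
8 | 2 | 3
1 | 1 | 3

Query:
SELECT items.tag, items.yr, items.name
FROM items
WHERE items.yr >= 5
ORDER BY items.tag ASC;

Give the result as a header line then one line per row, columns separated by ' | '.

After WHERE (2 rows):
items.tag | items.yr | items.name
A | 30 | dave
B | 5 | gina
After SELECT (2 rows):
items.tag | items.yr | items.name
A | 30 | dave
B | 5 | gina
After ORDER BY (2 rows):
items.tag | items.yr | items.name
A | 30 | dave
B | 5 | gina

== RESULT ==
items.tag | items.yr | items.name
A | 30 | dave
B | 5 | gina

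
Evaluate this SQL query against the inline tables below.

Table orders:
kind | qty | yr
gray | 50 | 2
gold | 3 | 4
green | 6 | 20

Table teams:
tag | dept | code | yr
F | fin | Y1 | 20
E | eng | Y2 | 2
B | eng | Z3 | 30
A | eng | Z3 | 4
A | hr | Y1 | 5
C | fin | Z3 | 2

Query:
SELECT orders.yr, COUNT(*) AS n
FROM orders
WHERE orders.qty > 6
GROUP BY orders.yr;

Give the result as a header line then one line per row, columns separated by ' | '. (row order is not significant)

== RESULT ==
orders.yr | n
2 | 1

Derivation:
After WHERE (1 rows):
orders.kind | orders.qty | orders.yr
gray | 50 | 2
After GROUP BY (1 rows):
orders.yr | n
2 | 1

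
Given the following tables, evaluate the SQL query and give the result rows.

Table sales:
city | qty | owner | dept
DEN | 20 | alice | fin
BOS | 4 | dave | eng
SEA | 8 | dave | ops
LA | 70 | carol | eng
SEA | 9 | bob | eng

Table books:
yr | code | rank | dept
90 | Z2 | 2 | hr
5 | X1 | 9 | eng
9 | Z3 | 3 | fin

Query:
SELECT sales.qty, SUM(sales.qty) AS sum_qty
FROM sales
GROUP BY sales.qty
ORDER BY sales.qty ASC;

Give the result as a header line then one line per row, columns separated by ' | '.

== RESULT ==
sales.qty | sum_qty
4 | 4
8 | 8
9 | 9
20 | 20
70 | 70

Derivation:
After GROUP BY (5 rows):
sales.qty | sum_qty
20 | 20
4 | 4
8 | 8
70 | 70
9 | 9
After ORDER BY (5 rows):
sales.qty | sum_qty
4 | 4
8 | 8
9 | 9
20 | 20
70 | 70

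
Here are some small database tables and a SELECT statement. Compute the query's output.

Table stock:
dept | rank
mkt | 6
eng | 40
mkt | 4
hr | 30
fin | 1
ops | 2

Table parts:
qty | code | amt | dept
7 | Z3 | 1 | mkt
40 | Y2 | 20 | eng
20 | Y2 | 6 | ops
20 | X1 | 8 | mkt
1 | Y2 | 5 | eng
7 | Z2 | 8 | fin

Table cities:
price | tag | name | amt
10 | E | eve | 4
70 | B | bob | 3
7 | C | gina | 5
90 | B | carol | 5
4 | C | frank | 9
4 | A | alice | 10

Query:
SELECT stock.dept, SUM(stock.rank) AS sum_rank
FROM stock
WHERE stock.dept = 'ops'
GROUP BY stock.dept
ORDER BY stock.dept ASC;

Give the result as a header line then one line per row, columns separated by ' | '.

== RESULT ==
stock.dept | sum_rank
ops | 2

Derivation:
After WHERE (1 rows):
stock.dept | stock.rank
ops | 2
After GROUP BY (1 rows):
stock.dept | sum_rank
ops | 2
After ORDER BY (1 rows):
stock.dept | sum_rank
ops | 2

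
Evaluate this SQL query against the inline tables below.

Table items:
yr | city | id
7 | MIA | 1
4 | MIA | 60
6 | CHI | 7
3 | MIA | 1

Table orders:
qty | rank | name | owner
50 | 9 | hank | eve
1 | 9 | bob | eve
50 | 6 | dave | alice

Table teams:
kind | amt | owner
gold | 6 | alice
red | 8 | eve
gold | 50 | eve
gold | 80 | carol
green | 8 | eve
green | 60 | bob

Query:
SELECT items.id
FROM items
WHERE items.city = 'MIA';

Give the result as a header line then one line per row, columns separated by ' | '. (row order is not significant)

After WHERE (3 rows):
items.yr | items.city | items.id
7 | MIA | 1
4 | MIA | 60
3 | MIA | 1
After SELECT (3 rows):
items.id
1
60
1

== RESULT ==
items.id
1
60
1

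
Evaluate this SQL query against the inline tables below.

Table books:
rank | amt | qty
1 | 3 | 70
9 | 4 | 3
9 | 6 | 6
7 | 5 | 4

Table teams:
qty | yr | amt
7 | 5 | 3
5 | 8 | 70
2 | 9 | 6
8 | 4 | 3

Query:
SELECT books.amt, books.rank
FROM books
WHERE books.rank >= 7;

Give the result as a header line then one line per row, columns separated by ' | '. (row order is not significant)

After WHERE (3 rows):
books.rank | books.amt | books.qty
9 | 4 | 3
9 | 6 | 6
7 | 5 | 4
After SELECT (3 rows):
books.amt | books.rank
4 | 9
6 | 9
5 | 7

== RESULT ==
books.amt | books.rank
4 | 9
6 | 9
5 | 7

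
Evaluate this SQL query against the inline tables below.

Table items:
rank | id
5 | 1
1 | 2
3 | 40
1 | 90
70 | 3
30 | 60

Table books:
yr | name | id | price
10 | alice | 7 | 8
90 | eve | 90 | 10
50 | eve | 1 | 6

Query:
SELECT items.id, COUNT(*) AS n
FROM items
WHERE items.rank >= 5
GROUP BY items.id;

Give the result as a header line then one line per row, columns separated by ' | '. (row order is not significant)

After WHERE (3 rows):
items.rank | items.id
5 | 1
70 | 3
30 | 60
After GROUP BY (3 rows):
items.id | n
1 | 1
3 | 1
60 | 1

== RESULT ==
items.id | n
1 | 1
3 | 1
60 | 1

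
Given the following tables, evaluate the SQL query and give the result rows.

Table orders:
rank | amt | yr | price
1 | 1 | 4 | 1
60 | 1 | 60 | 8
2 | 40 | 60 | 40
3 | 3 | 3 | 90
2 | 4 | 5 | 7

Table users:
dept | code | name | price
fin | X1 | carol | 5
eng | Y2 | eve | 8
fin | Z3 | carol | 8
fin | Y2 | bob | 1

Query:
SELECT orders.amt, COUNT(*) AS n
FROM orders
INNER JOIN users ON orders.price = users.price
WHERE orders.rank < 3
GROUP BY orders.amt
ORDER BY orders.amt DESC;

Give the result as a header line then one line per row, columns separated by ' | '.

== RESULT ==
orders.amt | n
1 | 1

Derivation:
After JOIN users (3 rows):
orders.rank | orders.amt | orders.yr | orders.price | users.dept | users.code | users.name | users.price
1 | 1 | 4 | 1 | fin | Y2 | bob | 1
60 | 1 | 60 | 8 | eng | Y2 | eve | 8
60 | 1 | 60 | 8 | fin | Z3 | carol | 8
After WHERE (1 rows):
orders.rank | orders.amt | orders.yr | orders.price | users.dept | users.code | users.name | users.price
1 | 1 | 4 | 1 | fin | Y2 | bob | 1
After GROUP BY (1 rows):
orders.amt | n
1 | 1
After ORDER BY (1 rows):
orders.amt | n
1 | 1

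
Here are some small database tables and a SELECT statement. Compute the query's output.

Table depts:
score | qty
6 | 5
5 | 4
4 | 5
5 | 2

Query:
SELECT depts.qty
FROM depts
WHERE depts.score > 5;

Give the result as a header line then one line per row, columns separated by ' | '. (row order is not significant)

== RESULT ==
depts.qty
5

Derivation:
After WHERE (1 rows):
depts.score | depts.qty
6 | 5
After SELECT (1 rows):
depts.qty
5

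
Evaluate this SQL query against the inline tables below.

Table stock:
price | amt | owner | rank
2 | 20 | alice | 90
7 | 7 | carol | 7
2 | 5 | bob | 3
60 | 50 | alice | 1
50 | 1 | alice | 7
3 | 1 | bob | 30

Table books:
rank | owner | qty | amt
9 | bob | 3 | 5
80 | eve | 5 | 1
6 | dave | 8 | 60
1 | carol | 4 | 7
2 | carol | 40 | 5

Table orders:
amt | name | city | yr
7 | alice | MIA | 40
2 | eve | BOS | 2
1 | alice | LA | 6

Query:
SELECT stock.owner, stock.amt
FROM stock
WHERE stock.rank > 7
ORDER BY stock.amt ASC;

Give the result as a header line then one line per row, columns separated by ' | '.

After WHERE (2 rows):
stock.price | stock.amt | stock.owner | stock.rank
2 | 20 | alice | 90
3 | 1 | bob | 30
After SELECT (2 rows):
stock.owner | stock.amt
alice | 20
bob | 1
After ORDER BY (2 rows):
stock.owner | stock.amt
bob | 1
alice | 20

== RESULT ==
stock.owner | stock.amt
bob | 1
alice | 20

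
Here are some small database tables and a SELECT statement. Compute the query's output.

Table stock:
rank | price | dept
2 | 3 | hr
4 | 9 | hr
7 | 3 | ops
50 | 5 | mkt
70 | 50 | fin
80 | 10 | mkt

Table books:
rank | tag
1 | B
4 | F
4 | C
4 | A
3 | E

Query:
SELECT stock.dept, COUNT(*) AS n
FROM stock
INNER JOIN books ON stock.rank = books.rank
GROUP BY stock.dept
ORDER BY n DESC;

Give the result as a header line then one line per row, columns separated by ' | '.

== RESULT ==
stock.dept | n
hr | 3

Derivation:
After JOIN books (3 rows):
stock.rank | stock.price | stock.dept | books.rank | books.tag
4 | 9 | hr | 4 | F
4 | 9 | hr | 4 | C
4 | 9 | hr | 4 | A
After GROUP BY (1 rows):
stock.dept | n
hr | 3
After ORDER BY (1 rows):
stock.dept | n
hr | 3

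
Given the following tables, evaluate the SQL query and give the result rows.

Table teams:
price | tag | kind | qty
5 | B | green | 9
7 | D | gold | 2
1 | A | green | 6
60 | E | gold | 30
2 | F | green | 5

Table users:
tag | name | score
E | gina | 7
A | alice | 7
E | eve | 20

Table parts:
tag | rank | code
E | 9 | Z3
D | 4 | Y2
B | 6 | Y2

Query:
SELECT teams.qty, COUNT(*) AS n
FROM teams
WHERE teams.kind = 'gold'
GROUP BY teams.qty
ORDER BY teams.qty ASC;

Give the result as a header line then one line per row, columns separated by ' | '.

After WHERE (2 rows):
teams.price | teams.tag | teams.kind | teams.qty
7 | D | gold | 2
60 | E | gold | 30
After GROUP BY (2 rows):
teams.qty | n
2 | 1
30 | 1
After ORDER BY (2 rows):
teams.qty | n
2 | 1
30 | 1

== RESULT ==
teams.qty | n
2 | 1
30 | 1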